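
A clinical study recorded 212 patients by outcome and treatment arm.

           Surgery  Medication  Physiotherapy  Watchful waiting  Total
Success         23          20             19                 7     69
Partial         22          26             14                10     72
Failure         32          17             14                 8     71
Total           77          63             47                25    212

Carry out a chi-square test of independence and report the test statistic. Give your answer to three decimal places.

Grand total N = 212.
Expected counts (row total × column total / N):
  Success, Surgery: 69×77/212 = 25.0613
  Success, Medication: 69×63/212 = 20.5047
  Success, Physiotherapy: 69×47/212 = 15.2972
  Success, Watchful waiting: 69×25/212 = 8.1368
  Partial, Surgery: 72×77/212 = 26.1509
  Partial, Medication: 72×63/212 = 21.3962
  Partial, Physiotherapy: 72×47/212 = 15.9623
  Partial, Watchful waiting: 72×25/212 = 8.4906
  Failure, Surgery: 71×77/212 = 25.7877
  Failure, Medication: 71×63/212 = 21.0991
  Failure, Physiotherapy: 71×47/212 = 15.7406
  Failure, Watchful waiting: 71×25/212 = 8.3726
Contributions (O − E)²/E:
  (23 − 25.0613)²/25.0613 = 0.1695
  (20 − 20.5047)²/20.5047 = 0.0124
  (19 − 15.2972)²/15.2972 = 0.8963
  (7 − 8.1368)²/8.1368 = 0.1588
  (22 − 26.1509)²/26.1509 = 0.6589
  (26 − 21.3962)²/21.3962 = 0.9906
  (14 − 15.9623)²/15.9623 = 0.2412
  (10 − 8.4906)²/8.4906 = 0.2683
  (32 − 25.7877)²/25.7877 = 1.4966
  (17 − 21.0991)²/21.0991 = 0.7964
  (14 − 15.7406)²/15.7406 = 0.1925
  (8 − 8.3726)²/8.3726 = 0.0166
χ² = 0.1695 + 0.0124 + 0.8963 + 0.1588 + 0.6589 + 0.9906 + 0.2412 + 0.2683 + 1.4966 + 0.7964 + 0.1925 + 0.0166 = 5.898

5.898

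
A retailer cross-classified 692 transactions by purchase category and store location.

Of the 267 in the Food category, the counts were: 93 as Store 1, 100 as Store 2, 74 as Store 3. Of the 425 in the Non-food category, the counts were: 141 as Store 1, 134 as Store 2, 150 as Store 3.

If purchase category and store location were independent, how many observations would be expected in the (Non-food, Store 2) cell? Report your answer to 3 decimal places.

143.714

Row total (Non-food) = 425; column total (Store 2) = 234; grand total N = 692.
Expected count = (row total × column total) / N = 425 × 234 / 692 = 143.714.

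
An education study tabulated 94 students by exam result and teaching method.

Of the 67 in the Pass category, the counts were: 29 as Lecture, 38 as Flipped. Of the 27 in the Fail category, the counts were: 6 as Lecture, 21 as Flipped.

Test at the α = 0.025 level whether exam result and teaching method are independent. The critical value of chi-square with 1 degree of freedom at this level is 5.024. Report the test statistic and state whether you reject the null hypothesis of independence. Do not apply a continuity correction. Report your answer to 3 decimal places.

Row totals: 67, 27. Column totals: 35, 59. Grand total N = 94.
Expected counts (row total × column total / N):
  Pass, Lecture: 67×35/94 = 24.9468
  Pass, Flipped: 67×59/94 = 42.0532
  Fail, Lecture: 27×35/94 = 10.0532
  Fail, Flipped: 27×59/94 = 16.9468
Contributions (O − E)²/E:
  (29 − 24.9468)²/24.9468 = 0.6585
  (38 − 42.0532)²/42.0532 = 0.3907
  (6 − 10.0532)²/10.0532 = 1.6341
  (21 − 16.9468)²/16.9468 = 0.9694
χ² = 0.6585 + 0.3907 + 1.6341 + 0.9694 = 3.653
df = (2−1)(2−1) = 1. Since 3.653 < 5.024, fail to reject the null hypothesis of independence at α = 0.025.

3.653; fail to reject H₀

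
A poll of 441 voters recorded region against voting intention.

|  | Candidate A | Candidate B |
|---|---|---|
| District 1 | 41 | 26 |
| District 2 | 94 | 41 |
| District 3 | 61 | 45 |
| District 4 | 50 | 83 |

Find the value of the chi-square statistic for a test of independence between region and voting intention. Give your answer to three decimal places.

29.262

Row totals: 67, 135, 106, 133. Column totals: 246, 195. Grand total N = 441.
Expected counts (row total × column total / N):
  District 1, Candidate A: 67×246/441 = 37.3741
  District 1, Candidate B: 67×195/441 = 29.6259
  District 2, Candidate A: 135×246/441 = 75.3061
  District 2, Candidate B: 135×195/441 = 59.6939
  District 3, Candidate A: 106×246/441 = 59.1293
  District 3, Candidate B: 106×195/441 = 46.8707
  District 4, Candidate A: 133×246/441 = 74.1905
  District 4, Candidate B: 133×195/441 = 58.8095
Contributions (O − E)²/E:
  (41 − 37.3741)²/37.3741 = 0.3518
  (26 − 29.6259)²/29.6259 = 0.4438
  (94 − 75.3061)²/75.3061 = 4.6406
  (41 − 59.6939)²/59.6939 = 5.8542
  (61 − 59.1293)²/59.1293 = 0.0592
  (45 − 46.8707)²/46.8707 = 0.0747
  (50 − 74.1905)²/74.1905 = 7.8875
  (83 − 58.8095)²/58.8095 = 9.9504
χ² = 0.3518 + 0.4438 + 4.6406 + 5.8542 + 0.0592 + 0.0747 + 7.8875 + 9.9504 = 29.262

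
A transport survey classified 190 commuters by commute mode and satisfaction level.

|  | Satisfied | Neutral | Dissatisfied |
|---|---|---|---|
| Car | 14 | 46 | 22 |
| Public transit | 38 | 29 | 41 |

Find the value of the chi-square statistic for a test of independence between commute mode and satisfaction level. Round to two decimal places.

17.43

Row totals: 82, 108. Column totals: 52, 75, 63. Grand total N = 190.
Expected counts (row total × column total / N):
  Car, Satisfied: 82×52/190 = 22.442
  Car, Neutral: 82×75/190 = 32.368
  Car, Dissatisfied: 82×63/190 = 27.189
  Public transit, Satisfied: 108×52/190 = 29.558
  Public transit, Neutral: 108×75/190 = 42.632
  Public transit, Dissatisfied: 108×63/190 = 35.811
Contributions (O − E)²/E:
  (14 − 22.442)²/22.442 = 3.1756
  (46 − 32.368)²/32.368 = 5.7412
  (22 − 27.189)²/27.189 = 0.9903
  (38 − 29.558)²/29.558 = 2.4111
  (29 − 42.632)²/42.632 = 4.3590
  (41 − 35.811)²/35.811 = 0.7519
χ² = 3.1756 + 5.7412 + 0.9903 + 2.4111 + 4.3590 + 0.7519 = 17.43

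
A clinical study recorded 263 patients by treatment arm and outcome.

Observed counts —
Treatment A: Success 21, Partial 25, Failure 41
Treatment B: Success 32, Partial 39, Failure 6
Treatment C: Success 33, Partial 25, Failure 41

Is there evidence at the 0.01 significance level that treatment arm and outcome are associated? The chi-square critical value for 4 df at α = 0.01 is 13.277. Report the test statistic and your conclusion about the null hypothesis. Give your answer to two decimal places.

34.96; reject H₀

Row totals: 87, 77, 99. Column totals: 86, 89, 88. Grand total N = 263.
Expected counts (row total × column total / N):
  Treatment A, Success: 87×86/263 = 28.449
  Treatment A, Partial: 87×89/263 = 29.441
  Treatment A, Failure: 87×88/263 = 29.110
  Treatment B, Success: 77×86/263 = 25.179
  Treatment B, Partial: 77×89/263 = 26.057
  Treatment B, Failure: 77×88/263 = 25.764
  Treatment C, Success: 99×86/263 = 32.373
  Treatment C, Partial: 99×89/263 = 33.502
  Treatment C, Failure: 99×88/263 = 33.125
Contributions (O − E)²/E:
  (21 − 28.449)²/28.449 = 1.9504
  (25 − 29.441)²/29.441 = 0.6699
  (41 − 29.110)²/29.110 = 4.8565
  (32 − 25.179)²/25.179 = 1.8478
  (39 − 26.057)²/26.057 = 6.4290
  (6 − 25.764)²/25.764 = 15.1613
  (33 − 32.373)²/32.373 = 0.0121
  (25 − 33.502)²/33.502 = 2.1576
  (41 − 33.125)²/33.125 = 1.8722
χ² = 1.9504 + 0.6699 + 4.8565 + 1.8478 + 6.4290 + 15.1613 + 0.0121 + 2.1576 + 1.8722 = 34.96
df = (3−1)(3−1) = 4. Since 34.96 > 13.277, reject the null hypothesis of independence at α = 0.01.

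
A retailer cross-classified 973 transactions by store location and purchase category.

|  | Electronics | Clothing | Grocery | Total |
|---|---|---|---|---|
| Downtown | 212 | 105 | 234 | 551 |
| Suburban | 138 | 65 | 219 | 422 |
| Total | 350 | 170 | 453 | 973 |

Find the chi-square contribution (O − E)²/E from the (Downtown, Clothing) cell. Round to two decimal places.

0.79

Row total (Downtown) = 551; column total (Clothing) = 170; N = 973.
Expected count E = 551 × 170 / 973 = 96.269.
Contribution = (O − E)²/E = (105 − 96.269)² / 96.269 = 0.79.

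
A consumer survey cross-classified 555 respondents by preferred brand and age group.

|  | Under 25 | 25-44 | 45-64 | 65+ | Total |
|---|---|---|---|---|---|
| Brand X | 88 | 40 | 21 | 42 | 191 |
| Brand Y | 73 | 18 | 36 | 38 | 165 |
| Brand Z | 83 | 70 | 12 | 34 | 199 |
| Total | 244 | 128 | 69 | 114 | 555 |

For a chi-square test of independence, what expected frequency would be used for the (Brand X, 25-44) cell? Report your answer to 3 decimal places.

Row total (Brand X) = 191; column total (25-44) = 128; grand total N = 555.
Expected count = (row total × column total) / N = 191 × 128 / 555 = 44.050.

44.050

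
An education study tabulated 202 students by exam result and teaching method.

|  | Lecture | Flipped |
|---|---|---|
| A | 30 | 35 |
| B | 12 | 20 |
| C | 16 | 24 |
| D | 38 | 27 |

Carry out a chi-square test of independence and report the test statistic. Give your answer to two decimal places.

5.36

Row totals: 65, 32, 40, 65. Column totals: 96, 106. Grand total N = 202.
Expected counts (row total × column total / N):
  A, Lecture: 65×96/202 = 30.891
  A, Flipped: 65×106/202 = 34.109
  B, Lecture: 32×96/202 = 15.208
  B, Flipped: 32×106/202 = 16.792
  C, Lecture: 40×96/202 = 19.010
  C, Flipped: 40×106/202 = 20.990
  D, Lecture: 65×96/202 = 30.891
  D, Flipped: 65×106/202 = 34.109
Contributions (O − E)²/E:
  (30 − 30.891)²/30.891 = 0.0257
  (35 − 34.109)²/34.109 = 0.0233
  (12 − 15.208)²/15.208 = 0.6767
  (20 − 16.792)²/16.792 = 0.6129
  (16 − 19.010)²/19.010 = 0.4766
  (24 − 20.990)²/20.990 = 0.4316
  (38 − 30.891)²/30.891 = 1.6360
  (27 − 34.109)²/34.109 = 1.4817
χ² = 0.0257 + 0.0233 + 0.6767 + 0.6129 + 0.4766 + 0.4316 + 1.6360 + 1.4817 = 5.36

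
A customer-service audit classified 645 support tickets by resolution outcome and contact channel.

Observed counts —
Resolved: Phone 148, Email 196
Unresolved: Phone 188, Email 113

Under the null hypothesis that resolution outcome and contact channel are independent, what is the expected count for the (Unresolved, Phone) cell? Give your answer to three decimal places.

156.800

Row total (Unresolved) = 301; column total (Phone) = 336; grand total N = 645.
Expected count = (row total × column total) / N = 301 × 336 / 645 = 156.800.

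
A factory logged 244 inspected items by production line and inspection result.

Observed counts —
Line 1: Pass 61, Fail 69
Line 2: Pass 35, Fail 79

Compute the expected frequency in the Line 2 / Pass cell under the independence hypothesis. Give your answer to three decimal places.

44.852

Row total (Line 2) = 114; column total (Pass) = 96; grand total N = 244.
Expected count = (row total × column total) / N = 114 × 96 / 244 = 44.852.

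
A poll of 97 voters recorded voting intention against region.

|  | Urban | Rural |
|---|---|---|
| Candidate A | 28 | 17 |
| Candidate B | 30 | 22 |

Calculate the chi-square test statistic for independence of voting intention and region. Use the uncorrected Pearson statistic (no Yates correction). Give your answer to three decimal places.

Row totals: 45, 52. Column totals: 58, 39. Grand total N = 97.
Expected counts (row total × column total / N):
  Candidate A, Urban: 45×58/97 = 26.9072
  Candidate A, Rural: 45×39/97 = 18.0928
  Candidate B, Urban: 52×58/97 = 31.0928
  Candidate B, Rural: 52×39/97 = 20.9072
Contributions (O − E)²/E:
  (28 − 26.9072)²/26.9072 = 0.0444
  (17 − 18.0928)²/18.0928 = 0.0660
  (30 − 31.0928)²/31.0928 = 0.0384
  (22 − 20.9072)²/20.9072 = 0.0571
χ² = 0.0444 + 0.0660 + 0.0384 + 0.0571 = 0.206

0.206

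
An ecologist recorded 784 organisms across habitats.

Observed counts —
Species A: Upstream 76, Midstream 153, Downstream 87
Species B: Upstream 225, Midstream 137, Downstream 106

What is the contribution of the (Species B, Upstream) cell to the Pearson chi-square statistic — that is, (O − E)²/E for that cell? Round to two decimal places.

Row total (Species B) = 468; column total (Upstream) = 301; N = 784.
Expected count E = 468 × 301 / 784 = 179.679.
Contribution = (O − E)²/E = (225 − 179.679)² / 179.679 = 11.43.

11.43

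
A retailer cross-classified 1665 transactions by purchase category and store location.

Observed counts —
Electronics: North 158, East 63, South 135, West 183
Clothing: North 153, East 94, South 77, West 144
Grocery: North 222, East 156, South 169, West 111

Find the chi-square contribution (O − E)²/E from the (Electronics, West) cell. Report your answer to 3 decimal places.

Row total (Electronics) = 539; column total (West) = 438; N = 1665.
Expected count E = 539 × 438 / 1665 = 141.7910.
Contribution = (O − E)²/E = (183 − 141.7910)² / 141.7910 = 11.977.

11.977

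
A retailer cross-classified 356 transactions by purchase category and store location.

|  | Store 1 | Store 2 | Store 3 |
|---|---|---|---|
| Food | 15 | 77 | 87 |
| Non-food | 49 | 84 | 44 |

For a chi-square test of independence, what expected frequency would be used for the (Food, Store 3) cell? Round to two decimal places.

65.87

Row total (Food) = 179; column total (Store 3) = 131; grand total N = 356.
Expected count = (row total × column total) / N = 179 × 131 / 356 = 65.87.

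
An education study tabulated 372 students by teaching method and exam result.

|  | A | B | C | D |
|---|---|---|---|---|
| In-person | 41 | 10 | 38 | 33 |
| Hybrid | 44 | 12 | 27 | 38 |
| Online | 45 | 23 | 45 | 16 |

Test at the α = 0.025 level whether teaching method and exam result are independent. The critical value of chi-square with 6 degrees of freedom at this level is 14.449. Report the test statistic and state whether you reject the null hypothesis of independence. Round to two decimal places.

Row totals: 122, 121, 129. Column totals: 130, 45, 110, 87. Grand total N = 372.
Expected counts (row total × column total / N):
  In-person, A: 122×130/372 = 42.634
  In-person, B: 122×45/372 = 14.758
  In-person, C: 122×110/372 = 36.075
  In-person, D: 122×87/372 = 28.532
  Hybrid, A: 121×130/372 = 42.285
  Hybrid, B: 121×45/372 = 14.637
  Hybrid, C: 121×110/372 = 35.780
  Hybrid, D: 121×87/372 = 28.298
  Online, A: 129×130/372 = 45.081
  Online, B: 129×45/372 = 15.605
  Online, C: 129×110/372 = 38.145
  Online, D: 129×87/372 = 30.169
Contributions (O − E)²/E:
  (41 − 42.634)²/42.634 = 0.0626
  (10 − 14.758)²/14.758 = 1.5340
  (38 − 36.075)²/36.075 = 0.1027
  (33 − 28.532)²/28.532 = 0.6997
  (44 − 42.285)²/42.285 = 0.0696
  (12 − 14.637)²/14.637 = 0.4751
  (27 − 35.780)²/35.780 = 2.1545
  (38 − 28.298)²/28.298 = 3.3263
  (45 − 45.081)²/45.081 = 0.0001
  (23 − 15.605)²/15.605 = 3.5044
  (45 − 38.145)²/38.145 = 1.2319
  (16 − 30.169)²/30.169 = 6.6545
χ² = 0.0626 + 1.5340 + 0.1027 + 0.6997 + 0.0696 + 0.4751 + 2.1545 + 3.3263 + 0.0001 + 3.5044 + 1.2319 + 6.6545 = 19.82
df = (3−1)(4−1) = 6. Since 19.82 > 14.449, reject the null hypothesis of independence at α = 0.025.

19.82; reject H₀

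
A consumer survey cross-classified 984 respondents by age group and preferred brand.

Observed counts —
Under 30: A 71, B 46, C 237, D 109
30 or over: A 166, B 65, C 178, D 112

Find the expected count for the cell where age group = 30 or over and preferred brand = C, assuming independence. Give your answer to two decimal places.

Row total (30 or over) = 521; column total (C) = 415; grand total N = 984.
Expected count = (row total × column total) / N = 521 × 415 / 984 = 219.73.

219.73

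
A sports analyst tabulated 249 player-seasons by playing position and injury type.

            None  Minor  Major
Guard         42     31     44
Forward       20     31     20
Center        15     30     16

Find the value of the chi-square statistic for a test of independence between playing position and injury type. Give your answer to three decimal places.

10.798

Row totals: 117, 71, 61. Column totals: 77, 92, 80. Grand total N = 249.
Expected counts (row total × column total / N):
  Guard, None: 117×77/249 = 36.1807
  Guard, Minor: 117×92/249 = 43.2289
  Guard, Major: 117×80/249 = 37.5904
  Forward, None: 71×77/249 = 21.9558
  Forward, Minor: 71×92/249 = 26.2329
  Forward, Major: 71×80/249 = 22.8112
  Center, None: 61×77/249 = 18.8635
  Center, Minor: 61×92/249 = 22.5382
  Center, Major: 61×80/249 = 19.5984
Contributions (O − E)²/E:
  (42 − 36.1807)²/36.1807 = 0.9360
  (31 − 43.2289)²/43.2289 = 3.4594
  (44 − 37.5904)²/37.5904 = 1.0929
  (20 − 21.9558)²/21.9558 = 0.1742
  (31 − 26.2329)²/26.2329 = 0.8663
  (20 − 22.8112)²/22.8112 = 0.3464
  (15 − 18.8635)²/18.8635 = 0.7913
  (30 − 22.5382)²/22.5382 = 2.4704
  (16 − 19.5984)²/19.5984 = 0.6607
χ² = 0.9360 + 3.4594 + 1.0929 + 0.1742 + 0.8663 + 0.3464 + 0.7913 + 2.4704 + 0.6607 = 10.798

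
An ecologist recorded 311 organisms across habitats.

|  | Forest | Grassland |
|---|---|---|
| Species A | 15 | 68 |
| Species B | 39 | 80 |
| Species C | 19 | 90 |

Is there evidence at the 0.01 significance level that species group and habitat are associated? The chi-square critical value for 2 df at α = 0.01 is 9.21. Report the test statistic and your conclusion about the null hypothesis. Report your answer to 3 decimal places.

9.293; reject H₀

Row totals: 83, 119, 109. Column totals: 73, 238. Grand total N = 311.
Expected counts (row total × column total / N):
  Species A, Forest: 83×73/311 = 19.4823
  Species A, Grassland: 83×238/311 = 63.5177
  Species B, Forest: 119×73/311 = 27.9325
  Species B, Grassland: 119×238/311 = 91.0675
  Species C, Forest: 109×73/311 = 25.5852
  Species C, Grassland: 109×238/311 = 83.4148
Contributions (O − E)²/E:
  (15 − 19.4823)²/19.4823 = 1.0312
  (68 − 63.5177)²/63.5177 = 0.3163
  (39 − 27.9325)²/27.9325 = 4.3852
  (80 − 91.0675)²/91.0675 = 1.3450
  (19 − 25.5852)²/25.5852 = 1.6949
  (90 − 83.4148)²/83.4148 = 0.5199
χ² = 1.0312 + 0.3163 + 4.3852 + 1.3450 + 1.6949 + 0.5199 = 9.293
df = (3−1)(2−1) = 2. Since 9.293 > 9.21, reject the null hypothesis of independence at α = 0.01.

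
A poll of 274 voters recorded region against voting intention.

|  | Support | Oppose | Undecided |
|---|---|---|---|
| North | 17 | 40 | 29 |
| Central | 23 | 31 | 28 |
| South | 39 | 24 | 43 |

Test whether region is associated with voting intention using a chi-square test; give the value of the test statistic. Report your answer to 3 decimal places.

Row totals: 86, 82, 106. Column totals: 79, 95, 100. Grand total N = 274.
Expected counts (row total × column total / N):
  North, Support: 86×79/274 = 24.7956
  North, Oppose: 86×95/274 = 29.8175
  North, Undecided: 86×100/274 = 31.3869
  Central, Support: 82×79/274 = 23.6423
  Central, Oppose: 82×95/274 = 28.4307
  Central, Undecided: 82×100/274 = 29.9270
  South, Support: 106×79/274 = 30.5620
  South, Oppose: 106×95/274 = 36.7518
  South, Undecided: 106×100/274 = 38.6861
Contributions (O − E)²/E:
  (17 − 24.7956)²/24.7956 = 2.4509
  (40 − 29.8175)²/29.8175 = 3.4773
  (29 − 31.3869)²/31.3869 = 0.1815
  (23 − 23.6423)²/23.6423 = 0.0174
  (31 − 28.4307)²/28.4307 = 0.2322
  (28 − 29.9270)²/29.9270 = 0.1241
  (39 − 30.5620)²/30.5620 = 2.3297
  (24 − 36.7518)²/36.7518 = 4.4245
  (43 − 38.6861)²/38.6861 = 0.4810
χ² = 2.4509 + 3.4773 + 0.1815 + 0.0174 + 0.2322 + 0.1241 + 2.3297 + 4.4245 + 0.4810 = 13.719

13.719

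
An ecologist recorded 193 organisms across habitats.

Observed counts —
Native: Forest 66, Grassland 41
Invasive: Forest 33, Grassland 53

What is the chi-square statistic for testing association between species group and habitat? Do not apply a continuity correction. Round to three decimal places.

10.370

Row totals: 107, 86. Column totals: 99, 94. Grand total N = 193.
Expected counts (row total × column total / N):
  Native, Forest: 107×99/193 = 54.88601
  Native, Grassland: 107×94/193 = 52.11399
  Invasive, Forest: 86×99/193 = 44.11399
  Invasive, Grassland: 86×94/193 = 41.88601
Contributions (O − E)²/E:
  (66 − 54.88601)²/54.88601 = 2.2505
  (41 − 52.11399)²/52.11399 = 2.3702
  (33 − 44.11399)²/44.11399 = 2.8000
  (53 − 41.88601)²/41.88601 = 2.9490
χ² = 2.2505 + 2.3702 + 2.8000 + 2.9490 = 10.370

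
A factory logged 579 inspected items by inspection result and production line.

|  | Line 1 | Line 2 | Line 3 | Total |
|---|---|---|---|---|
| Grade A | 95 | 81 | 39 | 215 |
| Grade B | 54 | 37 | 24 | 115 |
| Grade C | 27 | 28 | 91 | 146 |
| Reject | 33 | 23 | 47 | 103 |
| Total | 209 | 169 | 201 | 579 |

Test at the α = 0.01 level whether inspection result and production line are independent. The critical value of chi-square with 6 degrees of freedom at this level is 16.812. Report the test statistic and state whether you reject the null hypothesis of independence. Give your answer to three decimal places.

91.957; reject H₀

Grand total N = 579.
Expected counts (row total × column total / N):
  Grade A, Line 1: 215×209/579 = 77.6079
  Grade A, Line 2: 215×169/579 = 62.7547
  Grade A, Line 3: 215×201/579 = 74.6373
  Grade B, Line 1: 115×209/579 = 41.5112
  Grade B, Line 2: 115×169/579 = 33.5665
  Grade B, Line 3: 115×201/579 = 39.9223
  Grade C, Line 1: 146×209/579 = 52.7012
  Grade C, Line 2: 146×169/579 = 42.6149
  Grade C, Line 3: 146×201/579 = 50.6839
  Reject, Line 1: 103×209/579 = 37.1796
  Reject, Line 2: 103×169/579 = 30.0639
  Reject, Line 3: 103×201/579 = 35.7565
Contributions (O − E)²/E:
  (95 − 77.6079)²/77.6079 = 3.8976
  (81 − 62.7547)²/62.7547 = 5.3046
  (39 − 74.6373)²/74.6373 = 17.0159
  (54 − 41.5112)²/41.5112 = 3.7573
  (37 − 33.5665)²/33.5665 = 0.3512
  (24 − 39.9223)²/39.9223 = 6.3503
  (27 − 52.7012)²/52.7012 = 12.5339
  (28 − 42.6149)²/42.6149 = 5.0122
  (91 − 50.6839)²/50.6839 = 32.0691
  (33 − 37.1796)²/37.1796 = 0.4699
  (23 − 30.0639)²/30.0639 = 1.6598
  (47 − 35.7565)²/35.7565 = 3.5355
χ² = 3.8976 + 5.3046 + 17.0159 + 3.7573 + 0.3512 + 6.3503 + 12.5339 + 5.0122 + 32.0691 + 0.4699 + 1.6598 + 3.5355 = 91.957
df = (4−1)(3−1) = 6. Since 91.957 > 16.812, reject the null hypothesis of independence at α = 0.01.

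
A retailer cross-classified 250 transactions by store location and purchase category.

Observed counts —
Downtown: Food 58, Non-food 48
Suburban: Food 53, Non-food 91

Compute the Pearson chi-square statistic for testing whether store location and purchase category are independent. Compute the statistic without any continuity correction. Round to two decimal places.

7.93

Row totals: 106, 144. Column totals: 111, 139. Grand total N = 250.
Expected counts (row total × column total / N):
  Downtown, Food: 106×111/250 = 47.064
  Downtown, Non-food: 106×139/250 = 58.936
  Suburban, Food: 144×111/250 = 63.936
  Suburban, Non-food: 144×139/250 = 80.064
Contributions (O − E)²/E:
  (58 − 47.064)²/47.064 = 2.5411
  (48 − 58.936)²/58.936 = 2.0293
  (53 − 63.936)²/63.936 = 1.8706
  (91 − 80.064)²/80.064 = 1.4938
χ² = 2.5411 + 2.0293 + 1.8706 + 1.4938 = 7.93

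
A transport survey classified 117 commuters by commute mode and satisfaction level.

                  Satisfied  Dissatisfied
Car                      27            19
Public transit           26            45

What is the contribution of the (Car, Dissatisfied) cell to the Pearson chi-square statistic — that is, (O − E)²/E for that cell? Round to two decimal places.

1.51

Row total (Car) = 46; column total (Dissatisfied) = 64; N = 117.
Expected count E = 46 × 64 / 117 = 25.162.
Contribution = (O − E)²/E = (19 − 25.162)² / 25.162 = 1.51.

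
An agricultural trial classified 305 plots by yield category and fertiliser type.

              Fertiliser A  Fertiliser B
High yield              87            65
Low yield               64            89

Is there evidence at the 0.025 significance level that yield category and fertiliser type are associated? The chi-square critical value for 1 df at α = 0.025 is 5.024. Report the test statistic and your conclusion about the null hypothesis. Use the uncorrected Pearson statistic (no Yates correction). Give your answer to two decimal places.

7.24; reject H₀

Row totals: 152, 153. Column totals: 151, 154. Grand total N = 305.
Expected counts (row total × column total / N):
  High yield, Fertiliser A: 152×151/305 = 75.252
  High yield, Fertiliser B: 152×154/305 = 76.748
  Low yield, Fertiliser A: 153×151/305 = 75.748
  Low yield, Fertiliser B: 153×154/305 = 77.252
Contributions (O − E)²/E:
  (87 − 75.252)²/75.252 = 1.8340
  (65 − 76.748)²/76.748 = 1.7983
  (64 − 75.748)²/75.748 = 1.8220
  (89 − 77.252)²/77.252 = 1.7866
χ² = 1.8340 + 1.7983 + 1.8220 + 1.7866 = 7.24
df = (2−1)(2−1) = 1. Since 7.24 > 5.024, reject the null hypothesis of independence at α = 0.025.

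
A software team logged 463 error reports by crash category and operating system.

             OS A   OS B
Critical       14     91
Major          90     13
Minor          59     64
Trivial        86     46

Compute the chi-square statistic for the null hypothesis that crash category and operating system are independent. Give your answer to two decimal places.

Row totals: 105, 103, 123, 132. Column totals: 249, 214. Grand total N = 463.
Expected counts (row total × column total / N):
  Critical, OS A: 105×249/463 = 56.469
  Critical, OS B: 105×214/463 = 48.531
  Major, OS A: 103×249/463 = 55.393
  Major, OS B: 103×214/463 = 47.607
  Minor, OS A: 123×249/463 = 66.149
  Minor, OS B: 123×214/463 = 56.851
  Trivial, OS A: 132×249/463 = 70.989
  Trivial, OS B: 132×214/463 = 61.011
Contributions (O − E)²/E:
  (14 − 56.469)²/56.469 = 31.9399
  (91 − 48.531)²/48.531 = 37.1642
  (90 − 55.393)²/55.393 = 21.6209
  (13 − 47.607)²/47.607 = 25.1569
  (59 − 66.149)²/66.149 = 0.7726
  (64 − 56.851)²/56.851 = 0.8990
  (86 − 70.989)²/70.989 = 3.1742
  (46 − 61.011)²/61.011 = 3.6933
χ² = 31.9399 + 37.1642 + 21.6209 + 25.1569 + 0.7726 + 0.8990 + 3.1742 + 3.6933 = 124.42

124.42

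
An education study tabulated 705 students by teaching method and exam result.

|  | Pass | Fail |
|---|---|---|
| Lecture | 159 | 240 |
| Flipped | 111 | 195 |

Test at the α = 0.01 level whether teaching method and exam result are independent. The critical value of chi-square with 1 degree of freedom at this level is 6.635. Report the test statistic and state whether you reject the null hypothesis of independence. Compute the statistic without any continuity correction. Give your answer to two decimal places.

Row totals: 399, 306. Column totals: 270, 435. Grand total N = 705.
Expected counts (row total × column total / N):
  Lecture, Pass: 399×270/705 = 152.809
  Lecture, Fail: 399×435/705 = 246.191
  Flipped, Pass: 306×270/705 = 117.191
  Flipped, Fail: 306×435/705 = 188.809
Contributions (O − E)²/E:
  (159 − 152.809)²/152.809 = 0.2508
  (240 − 246.191)²/246.191 = 0.1557
  (111 − 117.191)²/117.191 = 0.3271
  (195 − 188.809)²/188.809 = 0.2030
χ² = 0.2508 + 0.1557 + 0.3271 + 0.2030 = 0.94
df = (2−1)(2−1) = 1. Since 0.94 < 6.635, fail to reject the null hypothesis of independence at α = 0.01.

0.94; fail to reject H₀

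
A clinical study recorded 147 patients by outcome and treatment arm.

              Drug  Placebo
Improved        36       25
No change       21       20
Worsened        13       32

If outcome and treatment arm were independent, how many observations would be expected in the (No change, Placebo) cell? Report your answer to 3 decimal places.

21.476

Row total (No change) = 41; column total (Placebo) = 77; grand total N = 147.
Expected count = (row total × column total) / N = 41 × 77 / 147 = 21.476.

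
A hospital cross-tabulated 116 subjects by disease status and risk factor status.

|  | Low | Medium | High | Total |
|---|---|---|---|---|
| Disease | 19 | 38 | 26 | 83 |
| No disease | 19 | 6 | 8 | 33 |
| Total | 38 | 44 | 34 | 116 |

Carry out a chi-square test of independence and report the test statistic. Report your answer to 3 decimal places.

Grand total N = 116.
Expected counts (row total × column total / N):
  Disease, Low: 83×38/116 = 27.1897
  Disease, Medium: 83×44/116 = 31.4828
  Disease, High: 83×34/116 = 24.3276
  No disease, Low: 33×38/116 = 10.8103
  No disease, Medium: 33×44/116 = 12.5172
  No disease, High: 33×34/116 = 9.6724
Contributions (O − E)²/E:
  (19 − 27.1897)²/27.1897 = 2.4668
  (38 − 31.4828)²/31.4828 = 1.3491
  (26 − 24.3276)²/24.3276 = 0.1150
  (19 − 10.8103)²/10.8103 = 6.2044
  (6 − 12.5172)²/12.5172 = 3.3932
  (8 − 9.6724)²/9.6724 = 0.2892
χ² = 2.4668 + 1.3491 + 0.1150 + 6.2044 + 3.3932 + 0.2892 = 13.818

13.818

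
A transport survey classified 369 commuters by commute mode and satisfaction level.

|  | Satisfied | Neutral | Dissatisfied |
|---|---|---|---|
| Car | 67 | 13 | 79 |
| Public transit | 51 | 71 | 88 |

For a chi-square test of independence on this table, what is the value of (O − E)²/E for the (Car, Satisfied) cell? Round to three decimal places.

Row total (Car) = 159; column total (Satisfied) = 118; N = 369.
Expected count E = 159 × 118 / 369 = 50.8455.
Contribution = (O − E)²/E = (67 − 50.8455)² / 50.8455 = 5.133.

5.133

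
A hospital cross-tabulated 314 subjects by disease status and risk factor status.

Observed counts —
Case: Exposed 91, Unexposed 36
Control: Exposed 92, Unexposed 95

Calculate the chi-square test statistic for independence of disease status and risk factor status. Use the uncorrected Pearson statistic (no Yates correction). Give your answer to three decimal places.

Row totals: 127, 187. Column totals: 183, 131. Grand total N = 314.
Expected counts (row total × column total / N):
  Case, Exposed: 127×183/314 = 74.0159
  Case, Unexposed: 127×131/314 = 52.9841
  Control, Exposed: 187×183/314 = 108.9841
  Control, Unexposed: 187×131/314 = 78.0159
Contributions (O − E)²/E:
  (91 − 74.0159)²/74.0159 = 3.8973
  (36 − 52.9841)²/52.9841 = 5.4443
  (92 − 108.9841)²/108.9841 = 2.6468
  (95 − 78.0159)²/78.0159 = 3.6974
χ² = 3.8973 + 5.4443 + 2.6468 + 3.6974 = 15.686

15.686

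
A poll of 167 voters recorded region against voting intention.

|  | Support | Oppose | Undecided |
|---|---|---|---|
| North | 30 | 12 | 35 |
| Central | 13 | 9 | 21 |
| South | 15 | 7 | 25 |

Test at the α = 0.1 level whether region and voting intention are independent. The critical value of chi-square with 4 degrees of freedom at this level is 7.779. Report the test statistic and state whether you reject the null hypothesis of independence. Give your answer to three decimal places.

1.723; fail to reject H₀

Row totals: 77, 43, 47. Column totals: 58, 28, 81. Grand total N = 167.
Expected counts (row total × column total / N):
  North, Support: 77×58/167 = 26.7425
  North, Oppose: 77×28/167 = 12.9102
  North, Undecided: 77×81/167 = 37.3473
  Central, Support: 43×58/167 = 14.9341
  Central, Oppose: 43×28/167 = 7.2096
  Central, Undecided: 43×81/167 = 20.8563
  South, Support: 47×58/167 = 16.3234
  South, Oppose: 47×28/167 = 7.8802
  South, Undecided: 47×81/167 = 22.7964
Contributions (O − E)²/E:
  (30 − 26.7425)²/26.7425 = 0.3968
  (12 − 12.9102)²/12.9102 = 0.0642
  (35 − 37.3473)²/37.3473 = 0.1475
  (13 − 14.9341)²/14.9341 = 0.2505
  (9 − 7.2096)²/7.2096 = 0.4446
  (21 − 20.8563)²/20.8563 = 0.0010
  (15 − 16.3234)²/16.3234 = 0.1073
  (7 − 7.8802)²/7.8802 = 0.0983
  (25 − 22.7964)²/22.7964 = 0.2130
χ² = 0.3968 + 0.0642 + 0.1475 + 0.2505 + 0.4446 + 0.0010 + 0.1073 + 0.0983 + 0.2130 = 1.723
df = (3−1)(3−1) = 4. Since 1.723 < 7.779, fail to reject the null hypothesis of independence at α = 0.1.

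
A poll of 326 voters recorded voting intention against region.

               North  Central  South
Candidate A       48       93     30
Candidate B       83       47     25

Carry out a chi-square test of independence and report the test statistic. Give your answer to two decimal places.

24.19

Row totals: 171, 155. Column totals: 131, 140, 55. Grand total N = 326.
Expected counts (row total × column total / N):
  Candidate A, North: 171×131/326 = 68.715
  Candidate A, Central: 171×140/326 = 73.436
  Candidate A, South: 171×55/326 = 28.850
  Candidate B, North: 155×131/326 = 62.285
  Candidate B, Central: 155×140/326 = 66.564
  Candidate B, South: 155×55/326 = 26.150
Contributions (O − E)²/E:
  (48 − 68.715)²/68.715 = 6.2448
  (93 − 73.436)²/73.436 = 5.2120
  (30 − 28.850)²/28.850 = 0.0458
  (83 − 62.285)²/62.285 = 6.8895
  (47 − 66.564)²/66.564 = 5.7501
  (25 − 26.150)²/26.150 = 0.0506
χ² = 6.2448 + 5.2120 + 0.0458 + 6.8895 + 5.7501 + 0.0506 = 24.19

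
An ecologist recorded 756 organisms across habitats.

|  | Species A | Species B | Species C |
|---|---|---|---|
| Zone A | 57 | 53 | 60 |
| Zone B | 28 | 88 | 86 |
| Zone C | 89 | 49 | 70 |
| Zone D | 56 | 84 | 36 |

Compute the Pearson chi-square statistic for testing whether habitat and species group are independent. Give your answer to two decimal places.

Row totals: 170, 202, 208, 176. Column totals: 230, 274, 252. Grand total N = 756.
Expected counts (row total × column total / N):
  Zone A, Species A: 170×230/756 = 51.7196
  Zone A, Species B: 170×274/756 = 61.6138
  Zone A, Species C: 170×252/756 = 56.6667
  Zone B, Species A: 202×230/756 = 61.4550
  Zone B, Species B: 202×274/756 = 73.2116
  Zone B, Species C: 202×252/756 = 67.3333
  Zone C, Species A: 208×230/756 = 63.2804
  Zone C, Species B: 208×274/756 = 75.3862
  Zone C, Species C: 208×252/756 = 69.3333
  Zone D, Species A: 176×230/756 = 53.5450
  Zone D, Species B: 176×274/756 = 63.7884
  Zone D, Species C: 176×252/756 = 58.6667
Contributions (O − E)²/E:
  (57 − 51.7196)²/51.7196 = 0.5391
  (53 − 61.6138)²/61.6138 = 1.2042
  (60 − 56.6667)²/56.6667 = 0.1961
  (28 − 61.4550)²/61.4550 = 18.2123
  (88 − 73.2116)²/73.2116 = 2.9872
  (86 − 67.3333)²/67.3333 = 5.1749
  (89 − 63.2804)²/63.2804 = 10.4534
  (49 − 75.3862)²/75.3862 = 9.2355
  (70 − 69.3333)²/69.3333 = 0.0064
  (56 − 53.5450)²/53.5450 = 0.1126
  (84 − 63.7884)²/63.7884 = 6.4041
  (36 − 58.6667)²/58.6667 = 8.7576
χ² = 0.5391 + 1.2042 + 0.1961 + 18.2123 + 2.9872 + 5.1749 + 10.4534 + 9.2355 + 0.0064 + 0.1126 + 6.4041 + 8.7576 = 63.28

63.28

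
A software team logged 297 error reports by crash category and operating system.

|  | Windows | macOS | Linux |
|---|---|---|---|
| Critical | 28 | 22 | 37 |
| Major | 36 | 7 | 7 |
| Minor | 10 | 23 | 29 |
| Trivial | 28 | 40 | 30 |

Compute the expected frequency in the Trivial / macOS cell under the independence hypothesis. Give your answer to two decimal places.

30.36

Row total (Trivial) = 98; column total (macOS) = 92; grand total N = 297.
Expected count = (row total × column total) / N = 98 × 92 / 297 = 30.36.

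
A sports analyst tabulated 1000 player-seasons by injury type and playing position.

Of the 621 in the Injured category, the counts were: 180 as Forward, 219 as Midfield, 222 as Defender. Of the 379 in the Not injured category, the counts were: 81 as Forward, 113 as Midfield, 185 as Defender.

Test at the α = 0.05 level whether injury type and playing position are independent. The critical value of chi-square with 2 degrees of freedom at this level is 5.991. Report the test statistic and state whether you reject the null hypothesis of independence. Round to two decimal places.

17.20; reject H₀

Row totals: 621, 379. Column totals: 261, 332, 407. Grand total N = 1000.
Expected counts (row total × column total / N):
  Injured, Forward: 621×261/1000 = 162.081
  Injured, Midfield: 621×332/1000 = 206.172
  Injured, Defender: 621×407/1000 = 252.747
  Not injured, Forward: 379×261/1000 = 98.919
  Not injured, Midfield: 379×332/1000 = 125.828
  Not injured, Defender: 379×407/1000 = 154.253
Contributions (O − E)²/E:
  (180 − 162.081)²/162.081 = 1.9810
  (219 − 206.172)²/206.172 = 0.7982
  (222 − 252.747)²/252.747 = 3.7404
  (81 − 98.919)²/98.919 = 3.2460
  (113 − 125.828)²/125.828 = 1.3078
  (185 − 154.253)²/154.253 = 6.1287
χ² = 1.9810 + 0.7982 + 3.7404 + 3.2460 + 1.3078 + 6.1287 = 17.20
df = (2−1)(3−1) = 2. Since 17.20 > 5.991, reject the null hypothesis of independence at α = 0.05.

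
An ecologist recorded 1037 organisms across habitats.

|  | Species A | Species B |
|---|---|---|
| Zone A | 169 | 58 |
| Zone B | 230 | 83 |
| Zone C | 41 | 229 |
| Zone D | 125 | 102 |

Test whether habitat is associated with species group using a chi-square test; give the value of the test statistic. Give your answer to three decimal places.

Row totals: 227, 313, 270, 227. Column totals: 565, 472. Grand total N = 1037.
Expected counts (row total × column total / N):
  Zone A, Species A: 227×565/1037 = 123.6789
  Zone A, Species B: 227×472/1037 = 103.3211
  Zone B, Species A: 313×565/1037 = 170.5352
  Zone B, Species B: 313×472/1037 = 142.4648
  Zone C, Species A: 270×565/1037 = 147.1070
  Zone C, Species B: 270×472/1037 = 122.8930
  Zone D, Species A: 227×565/1037 = 123.6789
  Zone D, Species B: 227×472/1037 = 103.3211
Contributions (O − E)²/E:
  (169 − 123.6789)²/123.6789 = 16.6075
  (58 − 103.3211)²/103.3211 = 19.8798
  (230 − 170.5352)²/170.5352 = 20.7351
  (83 − 142.4648)²/142.4648 = 24.8206
  (41 − 147.1070)²/147.1070 = 76.5341
  (229 − 122.8930)²/122.8930 = 91.6138
  (125 − 123.6789)²/123.6789 = 0.0141
  (102 − 103.3211)²/103.3211 = 0.0169
χ² = 16.6075 + 19.8798 + 20.7351 + 24.8206 + 76.5341 + 91.6138 + 0.0141 + 0.0169 = 250.222

250.222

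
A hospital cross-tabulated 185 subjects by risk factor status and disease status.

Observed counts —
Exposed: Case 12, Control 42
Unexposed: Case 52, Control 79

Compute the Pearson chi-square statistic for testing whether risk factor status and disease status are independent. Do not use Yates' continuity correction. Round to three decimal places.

5.159

Row totals: 54, 131. Column totals: 64, 121. Grand total N = 185.
Expected counts (row total × column total / N):
  Exposed, Case: 54×64/185 = 18.6811
  Exposed, Control: 54×121/185 = 35.3189
  Unexposed, Case: 131×64/185 = 45.3189
  Unexposed, Control: 131×121/185 = 85.6811
Contributions (O − E)²/E:
  (12 − 18.6811)²/18.6811 = 2.3894
  (42 − 35.3189)²/35.3189 = 1.2638
  (52 − 45.3189)²/45.3189 = 0.9850
  (79 − 85.6811)²/85.6811 = 0.5210
χ² = 2.3894 + 1.2638 + 0.9850 + 0.5210 = 5.159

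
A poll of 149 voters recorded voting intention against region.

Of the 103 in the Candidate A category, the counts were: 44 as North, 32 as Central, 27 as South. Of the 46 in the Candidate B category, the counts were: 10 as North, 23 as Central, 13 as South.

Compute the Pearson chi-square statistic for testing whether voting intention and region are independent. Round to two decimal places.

7.00

Row totals: 103, 46. Column totals: 54, 55, 40. Grand total N = 149.
Expected counts (row total × column total / N):
  Candidate A, North: 103×54/149 = 37.329
  Candidate A, Central: 103×55/149 = 38.020
  Candidate A, South: 103×40/149 = 27.651
  Candidate B, North: 46×54/149 = 16.671
  Candidate B, Central: 46×55/149 = 16.980
  Candidate B, South: 46×40/149 = 12.349
Contributions (O − E)²/E:
  (44 − 37.329)²/37.329 = 1.1922
  (32 − 38.020)²/38.020 = 0.9532
  (27 − 27.651)²/27.651 = 0.0153
  (10 − 16.671)²/16.671 = 2.6694
  (23 − 16.980)²/16.980 = 2.1343
  (13 − 12.349)²/12.349 = 0.0343
χ² = 1.1922 + 0.9532 + 0.0153 + 2.6694 + 2.1343 + 0.0343 = 7.00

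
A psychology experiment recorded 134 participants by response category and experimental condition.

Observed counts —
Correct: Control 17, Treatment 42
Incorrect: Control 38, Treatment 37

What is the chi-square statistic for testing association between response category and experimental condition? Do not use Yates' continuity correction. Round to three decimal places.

Row totals: 59, 75. Column totals: 55, 79. Grand total N = 134.
Expected counts (row total × column total / N):
  Correct, Control: 59×55/134 = 24.2164
  Correct, Treatment: 59×79/134 = 34.7836
  Incorrect, Control: 75×55/134 = 30.7836
  Incorrect, Treatment: 75×79/134 = 44.2164
Contributions (O − E)²/E:
  (17 − 24.2164)²/24.2164 = 2.1505
  (42 − 34.7836)²/34.7836 = 1.4972
  (38 − 30.7836)²/30.7836 = 1.6917
  (37 − 44.2164)²/44.2164 = 1.1778
χ² = 2.1505 + 1.4972 + 1.6917 + 1.1778 = 6.517

6.517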